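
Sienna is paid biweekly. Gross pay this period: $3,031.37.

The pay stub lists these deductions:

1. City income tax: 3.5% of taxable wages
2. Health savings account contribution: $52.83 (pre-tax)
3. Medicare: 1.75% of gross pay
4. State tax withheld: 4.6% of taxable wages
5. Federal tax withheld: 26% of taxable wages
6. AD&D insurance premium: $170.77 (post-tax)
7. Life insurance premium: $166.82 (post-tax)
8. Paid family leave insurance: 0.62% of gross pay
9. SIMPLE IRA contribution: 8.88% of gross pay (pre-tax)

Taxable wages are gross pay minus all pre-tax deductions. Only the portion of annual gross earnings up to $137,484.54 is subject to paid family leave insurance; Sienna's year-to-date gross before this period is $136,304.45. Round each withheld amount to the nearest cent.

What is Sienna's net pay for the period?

$1,387.50

SIMPLE IRA contribution: $3,031.37 × 0.0888 = $269.19
Health savings account contribution: $52.83
Pre-tax total = $269.19 + $52.83 = $322.02
Taxable wages = $3,031.37 − $322.02 = $2,709.35
City income tax: $2,709.35 × 0.035 = $94.83
Federal tax withheld: $2,709.35 × 0.26 = $704.43
State tax withheld: $2,709.35 × 0.046 = $124.63
Paid family leave insurance: only $137,484.54 − $136,304.45 = $1,180.09 of this check is subject → $1,180.09 × 0.0062 = $7.32
Medicare: $3,031.37 × 0.0175 = $53.05
Life insurance premium: $166.82
AD&D insurance premium: $170.77
Total deductions = $269.19 + $52.83 + $94.83 + $704.43 + $124.63 + $7.32 + $53.05 + $166.82 + $170.77 = $1,643.87
Net pay = $3,031.37 − $1,643.87 = $1,387.50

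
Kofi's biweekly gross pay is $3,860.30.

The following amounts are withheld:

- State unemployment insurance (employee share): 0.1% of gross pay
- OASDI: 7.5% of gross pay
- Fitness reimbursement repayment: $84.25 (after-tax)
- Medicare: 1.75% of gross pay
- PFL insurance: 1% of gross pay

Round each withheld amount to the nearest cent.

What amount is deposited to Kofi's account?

Medicare: $3,860.30 × 0.0175 = $67.56
OASDI: $3,860.30 × 0.075 = $289.52
PFL insurance: $3,860.30 × 0.01 = $38.60
State unemployment insurance (employee share): $3,860.30 × 0.001 = $3.86
Fitness reimbursement repayment: $84.25
Total deductions = $67.56 + $289.52 + $38.60 + $3.86 + $84.25 = $483.79
Net pay = $3,860.30 − $483.79 = $3,376.51

$3,376.51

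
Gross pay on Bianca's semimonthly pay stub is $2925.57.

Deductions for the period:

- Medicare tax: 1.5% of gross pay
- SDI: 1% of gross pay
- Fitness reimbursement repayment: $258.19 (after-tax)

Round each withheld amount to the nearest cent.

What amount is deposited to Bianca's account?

SDI: $2925.57 × 0.01 = $29.26
Medicare tax: $2925.57 × 0.015 = $43.88
Fitness reimbursement repayment: $258.19
Total deductions = $29.26 + $43.88 + $258.19 = $331.33
Net pay = $2925.57 − $331.33 = $2594.24

$2594.24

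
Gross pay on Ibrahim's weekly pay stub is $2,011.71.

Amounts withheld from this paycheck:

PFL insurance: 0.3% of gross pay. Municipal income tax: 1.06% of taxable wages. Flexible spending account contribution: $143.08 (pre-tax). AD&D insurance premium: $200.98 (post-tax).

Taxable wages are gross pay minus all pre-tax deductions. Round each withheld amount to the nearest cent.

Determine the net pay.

Flexible spending account contribution: $143.08
Taxable wages = $2,011.71 − $143.08 = $1,868.63
Municipal income tax: $1,868.63 × 0.0106 = $19.81
PFL insurance: $2,011.71 × 0.003 = $6.04
AD&D insurance premium: $200.98
Total deductions = $143.08 + $19.81 + $6.04 + $200.98 = $369.91
Net pay = $2,011.71 − $369.91 = $1,641.80

$1,641.80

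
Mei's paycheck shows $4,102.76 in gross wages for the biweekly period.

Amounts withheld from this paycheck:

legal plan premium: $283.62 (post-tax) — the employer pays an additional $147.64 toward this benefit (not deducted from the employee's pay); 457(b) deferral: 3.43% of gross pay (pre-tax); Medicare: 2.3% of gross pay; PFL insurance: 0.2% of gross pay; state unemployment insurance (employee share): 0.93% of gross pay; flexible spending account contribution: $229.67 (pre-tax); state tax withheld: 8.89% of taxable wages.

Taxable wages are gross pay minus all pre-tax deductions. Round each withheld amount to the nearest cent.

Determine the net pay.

$2,976.21

Flexible spending account contribution: $229.67
457(b) deferral: $4,102.76 × 0.0343 = $140.72
Pre-tax total = $229.67 + $140.72 = $370.39
Taxable wages = $4,102.76 − $370.39 = $3,732.37
State tax withheld: $3,732.37 × 0.0889 = $331.81
PFL insurance: $4,102.76 × 0.002 = $8.21
State unemployment insurance (employee share): $4,102.76 × 0.0093 = $38.16
Medicare: $4,102.76 × 0.023 = $94.36
Legal plan premium: $283.62
(Employer's $147.64 toward legal plan premium is not withheld from the employee.)
Total deductions = $229.67 + $140.72 + $331.81 + $8.21 + $38.16 + $94.36 + $283.62 = $1,126.55
Net pay = $4,102.76 − $1,126.55 = $2,976.21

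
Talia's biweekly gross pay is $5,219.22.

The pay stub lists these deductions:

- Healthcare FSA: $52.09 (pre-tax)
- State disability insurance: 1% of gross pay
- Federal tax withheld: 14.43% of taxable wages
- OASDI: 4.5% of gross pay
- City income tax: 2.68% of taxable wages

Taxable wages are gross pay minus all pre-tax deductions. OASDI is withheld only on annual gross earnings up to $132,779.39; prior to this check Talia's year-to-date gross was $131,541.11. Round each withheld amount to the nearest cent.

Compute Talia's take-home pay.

$4,175.12

Healthcare FSA: $52.09
Taxable wages = $5,219.22 − $52.09 = $5,167.13
Federal tax withheld: $5,167.13 × 0.1443 = $745.62
City income tax: $5,167.13 × 0.0268 = $138.48
OASDI: only $132,779.39 − $131,541.11 = $1,238.28 of this check is subject → $1,238.28 × 0.045 = $55.72
State disability insurance: $5,219.22 × 0.01 = $52.19
Total deductions = $52.09 + $745.62 + $138.48 + $55.72 + $52.19 = $1,044.10
Net pay = $5,219.22 − $1,044.10 = $4,175.12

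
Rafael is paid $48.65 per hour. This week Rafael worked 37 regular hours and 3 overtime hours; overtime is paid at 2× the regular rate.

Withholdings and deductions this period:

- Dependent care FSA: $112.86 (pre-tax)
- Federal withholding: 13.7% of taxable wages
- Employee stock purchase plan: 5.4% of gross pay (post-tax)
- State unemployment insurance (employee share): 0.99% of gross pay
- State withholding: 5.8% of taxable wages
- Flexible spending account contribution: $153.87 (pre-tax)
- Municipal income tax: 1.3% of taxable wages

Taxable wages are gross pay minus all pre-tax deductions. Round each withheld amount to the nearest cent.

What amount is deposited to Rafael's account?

Regular pay: 37 × $48.65 = $1,800.05
Overtime pay: 3 × $48.65 × 2 = $291.90
Gross pay = $1,800.05 + $291.90 = $2,091.95
Dependent care FSA: $112.86
Flexible spending account contribution: $153.87
Pre-tax total = $112.86 + $153.87 = $266.73
Taxable wages = $2,091.95 − $266.73 = $1,825.22
State withholding: $1,825.22 × 0.058 = $105.86
Municipal income tax: $1,825.22 × 0.013 = $23.73
Federal withholding: $1,825.22 × 0.137 = $250.06
State unemployment insurance (employee share): $2,091.95 × 0.0099 = $20.71
Employee stock purchase plan: $2,091.95 × 0.054 = $112.97
Total deductions = $112.86 + $153.87 + $105.86 + $23.73 + $250.06 + $20.71 + $112.97 = $780.06
Net pay = $2,091.95 − $780.06 = $1,311.89

$1,311.89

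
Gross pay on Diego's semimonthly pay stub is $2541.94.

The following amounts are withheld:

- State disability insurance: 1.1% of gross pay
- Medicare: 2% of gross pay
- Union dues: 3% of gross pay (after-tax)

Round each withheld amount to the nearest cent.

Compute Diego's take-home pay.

$2386.88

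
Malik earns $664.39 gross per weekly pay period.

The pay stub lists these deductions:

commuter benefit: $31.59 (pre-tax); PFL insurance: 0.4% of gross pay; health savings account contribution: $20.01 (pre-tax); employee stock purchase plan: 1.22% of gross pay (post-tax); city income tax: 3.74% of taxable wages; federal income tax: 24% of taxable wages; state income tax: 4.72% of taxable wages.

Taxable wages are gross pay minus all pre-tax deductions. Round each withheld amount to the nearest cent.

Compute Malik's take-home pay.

Health savings account contribution: $20.01
Commuter benefit: $31.59
Pre-tax total = $20.01 + $31.59 = $51.60
Taxable wages = $664.39 − $51.60 = $612.79
City income tax: $612.79 × 0.0374 = $22.92
Federal income tax: $612.79 × 0.24 = $147.07
State income tax: $612.79 × 0.0472 = $28.92
PFL insurance: $664.39 × 0.004 = $2.66
Employee stock purchase plan: $664.39 × 0.0122 = $8.11
Total deductions = $20.01 + $31.59 + $22.92 + $147.07 + $28.92 + $2.66 + $8.11 = $261.28
Net pay = $664.39 − $261.28 = $403.11

$403.11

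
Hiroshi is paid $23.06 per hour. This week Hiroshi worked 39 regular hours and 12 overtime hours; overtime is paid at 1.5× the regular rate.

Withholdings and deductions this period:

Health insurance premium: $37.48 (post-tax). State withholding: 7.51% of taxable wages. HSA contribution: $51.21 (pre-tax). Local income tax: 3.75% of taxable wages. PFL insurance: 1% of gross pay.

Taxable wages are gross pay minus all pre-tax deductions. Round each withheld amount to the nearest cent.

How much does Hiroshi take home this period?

Regular pay: 39 × $23.06 = $899.34
Overtime pay: 12 × $23.06 × 1.5 = $415.08
Gross pay = $899.34 + $415.08 = $1,314.42
HSA contribution: $51.21
Taxable wages = $1,314.42 − $51.21 = $1,263.21
Local income tax: $1,263.21 × 0.0375 = $47.37
State withholding: $1,263.21 × 0.0751 = $94.87
PFL insurance: $1,314.42 × 0.01 = $13.14
Health insurance premium: $37.48
Total deductions = $51.21 + $47.37 + $94.87 + $13.14 + $37.48 = $244.07
Net pay = $1,314.42 − $244.07 = $1,070.35

$1,070.35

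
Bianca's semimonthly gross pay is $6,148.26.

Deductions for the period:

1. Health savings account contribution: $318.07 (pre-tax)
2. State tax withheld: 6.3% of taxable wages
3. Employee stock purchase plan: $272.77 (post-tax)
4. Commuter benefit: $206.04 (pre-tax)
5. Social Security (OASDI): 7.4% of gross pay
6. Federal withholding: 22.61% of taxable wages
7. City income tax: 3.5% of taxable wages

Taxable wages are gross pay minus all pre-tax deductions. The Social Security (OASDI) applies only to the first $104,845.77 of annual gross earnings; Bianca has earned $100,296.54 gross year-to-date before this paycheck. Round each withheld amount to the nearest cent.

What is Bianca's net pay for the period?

Commuter benefit: $206.04
Health savings account contribution: $318.07
Pre-tax total = $206.04 + $318.07 = $524.11
Taxable wages = $6,148.26 − $524.11 = $5,624.15
State tax withheld: $5,624.15 × 0.063 = $354.32
City income tax: $5,624.15 × 0.035 = $196.85
Federal withholding: $5,624.15 × 0.2261 = $1,271.62
Social Security (OASDI): only $104,845.77 − $100,296.54 = $4,549.23 of this check is subject → $4,549.23 × 0.074 = $336.64
Employee stock purchase plan: $272.77
Total deductions = $206.04 + $318.07 + $354.32 + $196.85 + $1,271.62 + $336.64 + $272.77 = $2,956.31
Net pay = $6,148.26 − $2,956.31 = $3,191.95

$3,191.95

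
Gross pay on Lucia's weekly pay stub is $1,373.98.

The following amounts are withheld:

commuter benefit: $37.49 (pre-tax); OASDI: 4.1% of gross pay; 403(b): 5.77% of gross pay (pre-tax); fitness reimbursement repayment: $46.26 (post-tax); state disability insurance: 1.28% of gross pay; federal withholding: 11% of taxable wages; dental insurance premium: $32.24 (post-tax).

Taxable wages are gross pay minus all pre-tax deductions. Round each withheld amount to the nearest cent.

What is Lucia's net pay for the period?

403(b): $1,373.98 × 0.0577 = $79.28
Commuter benefit: $37.49
Pre-tax total = $79.28 + $37.49 = $116.77
Taxable wages = $1,373.98 − $116.77 = $1,257.21
Federal withholding: $1,257.21 × 0.11 = $138.29
OASDI: $1,373.98 × 0.041 = $56.33
State disability insurance: $1,373.98 × 0.0128 = $17.59
Fitness reimbursement repayment: $46.26
Dental insurance premium: $32.24
Total deductions = $79.28 + $37.49 + $138.29 + $56.33 + $17.59 + $46.26 + $32.24 = $407.48
Net pay = $1,373.98 − $407.48 = $966.50

$966.50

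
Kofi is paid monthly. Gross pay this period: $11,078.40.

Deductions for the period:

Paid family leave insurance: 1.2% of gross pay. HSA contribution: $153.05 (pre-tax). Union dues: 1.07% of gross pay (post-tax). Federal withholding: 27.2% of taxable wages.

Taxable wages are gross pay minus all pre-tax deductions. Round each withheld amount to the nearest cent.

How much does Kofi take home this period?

$7,702.17

HSA contribution: $153.05
Taxable wages = $11,078.40 − $153.05 = $10,925.35
Federal withholding: $10,925.35 × 0.272 = $2,971.70
Paid family leave insurance: $11,078.40 × 0.012 = $132.94
Union dues: $11,078.40 × 0.0107 = $118.54
Total deductions = $153.05 + $2,971.70 + $132.94 + $118.54 = $3,376.23
Net pay = $11,078.40 − $3,376.23 = $7,702.17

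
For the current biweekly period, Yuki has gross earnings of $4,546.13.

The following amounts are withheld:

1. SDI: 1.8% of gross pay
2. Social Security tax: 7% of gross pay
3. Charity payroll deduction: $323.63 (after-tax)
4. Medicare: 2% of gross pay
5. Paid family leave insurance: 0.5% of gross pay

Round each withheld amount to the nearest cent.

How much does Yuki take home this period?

$3,708.79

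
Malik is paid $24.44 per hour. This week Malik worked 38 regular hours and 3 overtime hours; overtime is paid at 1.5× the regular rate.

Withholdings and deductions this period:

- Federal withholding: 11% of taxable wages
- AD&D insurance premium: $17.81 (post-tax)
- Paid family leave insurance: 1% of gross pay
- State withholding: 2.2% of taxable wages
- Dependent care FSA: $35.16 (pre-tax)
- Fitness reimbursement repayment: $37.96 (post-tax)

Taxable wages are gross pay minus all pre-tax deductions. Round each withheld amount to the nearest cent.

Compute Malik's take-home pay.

$804.91

Regular pay: 38 × $24.44 = $928.72
Overtime pay: 3 × $24.44 × 1.5 = $109.98
Gross pay = $928.72 + $109.98 = $1,038.70
Dependent care FSA: $35.16
Taxable wages = $1,038.70 − $35.16 = $1,003.54
Federal withholding: $1,003.54 × 0.11 = $110.39
State withholding: $1,003.54 × 0.022 = $22.08
Paid family leave insurance: $1,038.70 × 0.01 = $10.39
Fitness reimbursement repayment: $37.96
AD&D insurance premium: $17.81
Total deductions = $35.16 + $110.39 + $22.08 + $10.39 + $37.96 + $17.81 = $233.79
Net pay = $1,038.70 − $233.79 = $804.91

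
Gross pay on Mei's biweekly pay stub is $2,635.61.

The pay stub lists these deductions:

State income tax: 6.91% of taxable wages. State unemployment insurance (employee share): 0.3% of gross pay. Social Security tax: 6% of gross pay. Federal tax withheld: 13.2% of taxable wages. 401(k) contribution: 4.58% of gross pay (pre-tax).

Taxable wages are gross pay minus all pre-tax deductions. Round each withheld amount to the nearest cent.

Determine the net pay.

$1,843.10

401(k) contribution: $2,635.61 × 0.0458 = $120.71
Taxable wages = $2,635.61 − $120.71 = $2,514.90
State income tax: $2,514.90 × 0.0691 = $173.78
Federal tax withheld: $2,514.90 × 0.132 = $331.97
State unemployment insurance (employee share): $2,635.61 × 0.003 = $7.91
Social Security tax: $2,635.61 × 0.06 = $158.14
Total deductions = $120.71 + $173.78 + $331.97 + $7.91 + $158.14 = $792.51
Net pay = $2,635.61 − $792.51 = $1,843.10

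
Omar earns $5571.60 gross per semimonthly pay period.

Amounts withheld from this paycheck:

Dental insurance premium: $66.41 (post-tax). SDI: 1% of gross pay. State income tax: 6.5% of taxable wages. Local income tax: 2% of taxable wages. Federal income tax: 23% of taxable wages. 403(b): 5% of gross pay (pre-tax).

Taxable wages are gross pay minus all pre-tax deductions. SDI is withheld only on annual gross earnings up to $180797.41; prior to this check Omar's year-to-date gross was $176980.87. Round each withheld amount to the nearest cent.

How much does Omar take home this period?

$3521.14

403(b): $5571.60 × 0.05 = $278.58
Taxable wages = $5571.60 − $278.58 = $5293.02
Local income tax: $5293.02 × 0.02 = $105.86
Federal income tax: $5293.02 × 0.23 = $1217.39
State income tax: $5293.02 × 0.065 = $344.05
SDI: only $180797.41 − $176980.87 = $3816.54 of this check is subject → $3816.54 × 0.01 = $38.17
Dental insurance premium: $66.41
Total deductions = $278.58 + $105.86 + $1217.39 + $344.05 + $38.17 + $66.41 = $2050.46
Net pay = $5571.60 − $2050.46 = $3521.14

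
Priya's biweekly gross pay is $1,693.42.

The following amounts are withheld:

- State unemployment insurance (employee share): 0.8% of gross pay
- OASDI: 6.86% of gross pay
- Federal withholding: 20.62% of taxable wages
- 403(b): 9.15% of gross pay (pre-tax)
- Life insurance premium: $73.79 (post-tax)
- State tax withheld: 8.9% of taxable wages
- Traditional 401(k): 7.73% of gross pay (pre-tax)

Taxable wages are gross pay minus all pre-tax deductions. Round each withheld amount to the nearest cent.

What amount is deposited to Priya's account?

$788.55

403(b): $1,693.42 × 0.0915 = $154.95
Traditional 401(k): $1,693.42 × 0.0773 = $130.90
Pre-tax total = $154.95 + $130.90 = $285.85
Taxable wages = $1,693.42 − $285.85 = $1,407.57
State tax withheld: $1,407.57 × 0.089 = $125.27
Federal withholding: $1,407.57 × 0.2062 = $290.24
OASDI: $1,693.42 × 0.0686 = $116.17
State unemployment insurance (employee share): $1,693.42 × 0.008 = $13.55
Life insurance premium: $73.79
Total deductions = $154.95 + $130.90 + $125.27 + $290.24 + $116.17 + $13.55 + $73.79 = $904.87
Net pay = $1,693.42 − $904.87 = $788.55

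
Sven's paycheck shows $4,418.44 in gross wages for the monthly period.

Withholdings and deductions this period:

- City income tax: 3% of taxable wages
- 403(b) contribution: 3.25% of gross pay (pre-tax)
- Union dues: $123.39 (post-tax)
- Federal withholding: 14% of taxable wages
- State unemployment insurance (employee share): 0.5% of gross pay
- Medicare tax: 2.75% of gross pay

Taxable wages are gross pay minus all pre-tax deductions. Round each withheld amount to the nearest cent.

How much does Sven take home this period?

$3,281.12

403(b) contribution: $4,418.44 × 0.0325 = $143.60
Taxable wages = $4,418.44 − $143.60 = $4,274.84
City income tax: $4,274.84 × 0.03 = $128.25
Federal withholding: $4,274.84 × 0.14 = $598.48
State unemployment insurance (employee share): $4,418.44 × 0.005 = $22.09
Medicare tax: $4,418.44 × 0.0275 = $121.51
Union dues: $123.39
Total deductions = $143.60 + $128.25 + $598.48 + $22.09 + $121.51 + $123.39 = $1,137.32
Net pay = $4,418.44 − $1,137.32 = $3,281.12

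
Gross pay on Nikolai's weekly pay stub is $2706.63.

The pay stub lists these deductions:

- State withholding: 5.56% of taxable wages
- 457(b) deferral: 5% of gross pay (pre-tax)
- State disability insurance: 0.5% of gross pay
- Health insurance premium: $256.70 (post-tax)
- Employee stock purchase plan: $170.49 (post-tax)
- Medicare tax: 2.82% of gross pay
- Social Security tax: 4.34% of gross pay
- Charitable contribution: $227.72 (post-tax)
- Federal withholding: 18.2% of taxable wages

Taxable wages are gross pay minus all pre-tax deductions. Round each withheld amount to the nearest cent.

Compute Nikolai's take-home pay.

$1098.12

457(b) deferral: $2706.63 × 0.05 = $135.33
Taxable wages = $2706.63 − $135.33 = $2571.30
Federal withholding: $2571.30 × 0.182 = $467.98
State withholding: $2571.30 × 0.0556 = $142.96
State disability insurance: $2706.63 × 0.005 = $13.53
Medicare tax: $2706.63 × 0.0282 = $76.33
Social Security tax: $2706.63 × 0.0434 = $117.47
Employee stock purchase plan: $170.49
Charitable contribution: $227.72
Health insurance premium: $256.70
Total deductions = $135.33 + $467.98 + $142.96 + $13.53 + $76.33 + $117.47 + $170.49 + $227.72 + $256.70 = $1608.51
Net pay = $2706.63 − $1608.51 = $1098.12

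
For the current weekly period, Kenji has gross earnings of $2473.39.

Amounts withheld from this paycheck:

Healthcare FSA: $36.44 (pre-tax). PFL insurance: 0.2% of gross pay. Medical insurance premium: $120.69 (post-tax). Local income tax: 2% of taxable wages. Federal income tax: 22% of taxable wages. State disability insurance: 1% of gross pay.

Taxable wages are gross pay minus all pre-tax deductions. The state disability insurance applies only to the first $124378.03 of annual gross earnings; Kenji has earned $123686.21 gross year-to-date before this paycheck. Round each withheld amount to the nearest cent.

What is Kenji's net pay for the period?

Healthcare FSA: $36.44
Taxable wages = $2473.39 − $36.44 = $2436.95
Local income tax: $2436.95 × 0.02 = $48.74
Federal income tax: $2436.95 × 0.22 = $536.13
PFL insurance: $2473.39 × 0.002 = $4.95
State disability insurance: only $124378.03 − $123686.21 = $691.82 of this check is subject → $691.82 × 0.01 = $6.92
Medical insurance premium: $120.69
Total deductions = $36.44 + $48.74 + $536.13 + $4.95 + $6.92 + $120.69 = $753.87
Net pay = $2473.39 − $753.87 = $1719.52

$1719.52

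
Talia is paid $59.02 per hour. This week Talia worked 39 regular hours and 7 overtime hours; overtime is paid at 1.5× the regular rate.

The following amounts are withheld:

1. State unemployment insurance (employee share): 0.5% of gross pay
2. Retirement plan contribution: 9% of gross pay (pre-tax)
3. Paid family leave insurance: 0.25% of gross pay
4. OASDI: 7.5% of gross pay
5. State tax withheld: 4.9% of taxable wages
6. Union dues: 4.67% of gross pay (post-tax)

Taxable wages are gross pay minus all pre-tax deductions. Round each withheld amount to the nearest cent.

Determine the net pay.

$2,150.84

Regular pay: 39 × $59.02 = $2,301.78
Overtime pay: 7 × $59.02 × 1.5 = $619.71
Gross pay = $2,301.78 + $619.71 = $2,921.49
Retirement plan contribution: $2,921.49 × 0.09 = $262.93
Taxable wages = $2,921.49 − $262.93 = $2,658.56
State tax withheld: $2,658.56 × 0.049 = $130.27
OASDI: $2,921.49 × 0.075 = $219.11
Paid family leave insurance: $2,921.49 × 0.0025 = $7.30
State unemployment insurance (employee share): $2,921.49 × 0.005 = $14.61
Union dues: $2,921.49 × 0.0467 = $136.43
Total deductions = $262.93 + $130.27 + $219.11 + $7.30 + $14.61 + $136.43 = $770.65
Net pay = $2,921.49 − $770.65 = $2,150.84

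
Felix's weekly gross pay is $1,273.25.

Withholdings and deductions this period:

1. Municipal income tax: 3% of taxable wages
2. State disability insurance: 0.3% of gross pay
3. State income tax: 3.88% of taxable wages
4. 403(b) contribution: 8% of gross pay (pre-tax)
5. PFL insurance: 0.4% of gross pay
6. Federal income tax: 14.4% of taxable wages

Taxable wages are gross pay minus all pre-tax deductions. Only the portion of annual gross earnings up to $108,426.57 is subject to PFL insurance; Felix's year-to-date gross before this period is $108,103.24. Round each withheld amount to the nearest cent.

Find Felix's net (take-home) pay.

403(b) contribution: $1,273.25 × 0.08 = $101.86
Taxable wages = $1,273.25 − $101.86 = $1,171.39
Municipal income tax: $1,171.39 × 0.03 = $35.14
Federal income tax: $1,171.39 × 0.144 = $168.68
State income tax: $1,171.39 × 0.0388 = $45.45
PFL insurance: only $108,426.57 − $108,103.24 = $323.33 of this check is subject → $323.33 × 0.004 = $1.29
State disability insurance: $1,273.25 × 0.003 = $3.82
Total deductions = $101.86 + $35.14 + $168.68 + $45.45 + $1.29 + $3.82 = $356.24
Net pay = $1,273.25 − $356.24 = $917.01

$917.01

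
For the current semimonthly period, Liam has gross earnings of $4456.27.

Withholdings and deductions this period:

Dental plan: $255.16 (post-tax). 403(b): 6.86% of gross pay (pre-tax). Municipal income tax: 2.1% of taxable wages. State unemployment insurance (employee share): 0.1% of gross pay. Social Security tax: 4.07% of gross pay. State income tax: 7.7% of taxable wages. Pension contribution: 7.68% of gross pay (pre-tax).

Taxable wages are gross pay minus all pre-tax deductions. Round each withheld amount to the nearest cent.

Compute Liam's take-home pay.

$2994.13

403(b): $4456.27 × 0.0686 = $305.70
Pension contribution: $4456.27 × 0.0768 = $342.24
Pre-tax total = $305.70 + $342.24 = $647.94
Taxable wages = $4456.27 − $647.94 = $3808.33
State income tax: $3808.33 × 0.077 = $293.24
Municipal income tax: $3808.33 × 0.021 = $79.97
State unemployment insurance (employee share): $4456.27 × 0.001 = $4.46
Social Security tax: $4456.27 × 0.0407 = $181.37
Dental plan: $255.16
Total deductions = $305.70 + $342.24 + $293.24 + $79.97 + $4.46 + $181.37 + $255.16 = $1462.14
Net pay = $4456.27 − $1462.14 = $2994.13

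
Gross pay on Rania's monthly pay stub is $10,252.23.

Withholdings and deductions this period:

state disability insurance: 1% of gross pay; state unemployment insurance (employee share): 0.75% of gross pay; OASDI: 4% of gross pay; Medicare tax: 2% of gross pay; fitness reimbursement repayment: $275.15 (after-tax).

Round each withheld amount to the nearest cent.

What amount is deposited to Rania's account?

$9,182.54

OASDI: $10,252.23 × 0.04 = $410.09
State disability insurance: $10,252.23 × 0.01 = $102.52
State unemployment insurance (employee share): $10,252.23 × 0.0075 = $76.89
Medicare tax: $10,252.23 × 0.02 = $205.04
Fitness reimbursement repayment: $275.15
Total deductions = $410.09 + $102.52 + $76.89 + $205.04 + $275.15 = $1,069.69
Net pay = $10,252.23 − $1,069.69 = $9,182.54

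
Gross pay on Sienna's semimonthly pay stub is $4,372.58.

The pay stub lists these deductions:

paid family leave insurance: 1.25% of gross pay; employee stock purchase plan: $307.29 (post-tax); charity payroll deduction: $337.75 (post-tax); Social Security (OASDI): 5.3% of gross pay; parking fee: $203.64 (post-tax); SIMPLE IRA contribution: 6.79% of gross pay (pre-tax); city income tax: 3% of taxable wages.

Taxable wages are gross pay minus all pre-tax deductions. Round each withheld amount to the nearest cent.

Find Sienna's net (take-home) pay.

$2,818.32

SIMPLE IRA contribution: $4,372.58 × 0.0679 = $296.90
Taxable wages = $4,372.58 − $296.90 = $4,075.68
City income tax: $4,075.68 × 0.03 = $122.27
Social Security (OASDI): $4,372.58 × 0.053 = $231.75
Paid family leave insurance: $4,372.58 × 0.0125 = $54.66
Parking fee: $203.64
Charity payroll deduction: $337.75
Employee stock purchase plan: $307.29
Total deductions = $296.90 + $122.27 + $231.75 + $54.66 + $203.64 + $337.75 + $307.29 = $1,554.26
Net pay = $4,372.58 − $1,554.26 = $2,818.32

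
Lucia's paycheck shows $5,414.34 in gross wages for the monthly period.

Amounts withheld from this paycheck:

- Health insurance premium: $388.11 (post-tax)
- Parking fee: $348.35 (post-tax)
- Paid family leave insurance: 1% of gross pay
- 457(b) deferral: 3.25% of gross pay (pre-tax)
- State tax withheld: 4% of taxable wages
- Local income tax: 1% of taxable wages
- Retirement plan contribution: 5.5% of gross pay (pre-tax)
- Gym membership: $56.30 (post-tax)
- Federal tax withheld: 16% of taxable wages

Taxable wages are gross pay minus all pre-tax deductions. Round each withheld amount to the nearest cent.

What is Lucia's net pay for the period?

$3,056.16

Retirement plan contribution: $5,414.34 × 0.055 = $297.79
457(b) deferral: $5,414.34 × 0.0325 = $175.97
Pre-tax total = $297.79 + $175.97 = $473.76
Taxable wages = $5,414.34 − $473.76 = $4,940.58
Local income tax: $4,940.58 × 0.01 = $49.41
State tax withheld: $4,940.58 × 0.04 = $197.62
Federal tax withheld: $4,940.58 × 0.16 = $790.49
Paid family leave insurance: $5,414.34 × 0.01 = $54.14
Parking fee: $348.35
Health insurance premium: $388.11
Gym membership: $56.30
Total deductions = $297.79 + $175.97 + $49.41 + $197.62 + $790.49 + $54.14 + $348.35 + $388.11 + $56.30 = $2,358.18
Net pay = $5,414.34 − $2,358.18 = $3,056.16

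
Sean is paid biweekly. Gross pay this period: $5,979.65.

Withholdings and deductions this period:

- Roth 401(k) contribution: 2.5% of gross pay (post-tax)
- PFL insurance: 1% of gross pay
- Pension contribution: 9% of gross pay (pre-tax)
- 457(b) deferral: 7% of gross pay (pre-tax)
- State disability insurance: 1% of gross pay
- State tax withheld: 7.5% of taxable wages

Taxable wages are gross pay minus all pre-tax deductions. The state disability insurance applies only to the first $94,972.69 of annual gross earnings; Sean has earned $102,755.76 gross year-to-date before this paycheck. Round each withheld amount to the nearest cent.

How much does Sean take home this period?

$4,436.89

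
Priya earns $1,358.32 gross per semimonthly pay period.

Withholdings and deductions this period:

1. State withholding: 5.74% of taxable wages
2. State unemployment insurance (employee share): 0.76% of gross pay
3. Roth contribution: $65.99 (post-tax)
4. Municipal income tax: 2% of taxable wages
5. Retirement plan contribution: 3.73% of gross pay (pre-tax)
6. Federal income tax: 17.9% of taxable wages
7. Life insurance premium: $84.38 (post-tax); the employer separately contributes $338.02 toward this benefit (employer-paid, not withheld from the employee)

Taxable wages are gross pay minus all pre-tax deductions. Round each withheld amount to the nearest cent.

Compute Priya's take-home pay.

$811.68

Retirement plan contribution: $1,358.32 × 0.0373 = $50.67
Taxable wages = $1,358.32 − $50.67 = $1,307.65
State withholding: $1,307.65 × 0.0574 = $75.06
Federal income tax: $1,307.65 × 0.179 = $234.07
Municipal income tax: $1,307.65 × 0.02 = $26.15
State unemployment insurance (employee share): $1,358.32 × 0.0076 = $10.32
Roth contribution: $65.99
Life insurance premium: $84.38
(Employer's $338.02 toward life insurance premium is not withheld from the employee.)
Total deductions = $50.67 + $75.06 + $234.07 + $26.15 + $10.32 + $65.99 + $84.38 = $546.64
Net pay = $1,358.32 − $546.64 = $811.68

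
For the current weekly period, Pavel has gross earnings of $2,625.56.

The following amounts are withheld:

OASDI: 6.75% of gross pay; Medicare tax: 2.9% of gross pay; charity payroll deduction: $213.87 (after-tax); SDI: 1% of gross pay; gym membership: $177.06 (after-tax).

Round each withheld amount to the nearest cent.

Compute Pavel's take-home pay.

SDI: $2,625.56 × 0.01 = $26.26
Medicare tax: $2,625.56 × 0.029 = $76.14
OASDI: $2,625.56 × 0.0675 = $177.23
Gym membership: $177.06
Charity payroll deduction: $213.87
Total deductions = $26.26 + $76.14 + $177.23 + $177.06 + $213.87 = $670.56
Net pay = $2,625.56 − $670.56 = $1,955.00

$1,955.00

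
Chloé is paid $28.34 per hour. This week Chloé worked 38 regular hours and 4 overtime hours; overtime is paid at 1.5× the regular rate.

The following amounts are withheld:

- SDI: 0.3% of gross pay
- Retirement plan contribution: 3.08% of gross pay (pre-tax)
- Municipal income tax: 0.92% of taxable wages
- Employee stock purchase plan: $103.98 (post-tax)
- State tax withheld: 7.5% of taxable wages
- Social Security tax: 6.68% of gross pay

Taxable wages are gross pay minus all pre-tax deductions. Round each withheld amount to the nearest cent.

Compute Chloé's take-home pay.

$915.77

Regular pay: 38 × $28.34 = $1076.92
Overtime pay: 4 × $28.34 × 1.5 = $170.04
Gross pay = $1076.92 + $170.04 = $1246.96
Retirement plan contribution: $1246.96 × 0.0308 = $38.41
Taxable wages = $1246.96 − $38.41 = $1208.55
Municipal income tax: $1208.55 × 0.0092 = $11.12
State tax withheld: $1208.55 × 0.075 = $90.64
Social Security tax: $1246.96 × 0.0668 = $83.30
SDI: $1246.96 × 0.003 = $3.74
Employee stock purchase plan: $103.98
Total deductions = $38.41 + $11.12 + $90.64 + $83.30 + $3.74 + $103.98 = $331.19
Net pay = $1246.96 − $331.19 = $915.77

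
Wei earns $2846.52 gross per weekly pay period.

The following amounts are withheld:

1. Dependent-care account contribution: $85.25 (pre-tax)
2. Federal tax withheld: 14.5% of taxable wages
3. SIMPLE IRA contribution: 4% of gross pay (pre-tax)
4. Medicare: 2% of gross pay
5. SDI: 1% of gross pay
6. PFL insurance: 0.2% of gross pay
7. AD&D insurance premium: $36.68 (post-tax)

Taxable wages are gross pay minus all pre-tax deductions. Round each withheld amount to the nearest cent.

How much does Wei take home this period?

$2135.77

Dependent-care account contribution: $85.25
SIMPLE IRA contribution: $2846.52 × 0.04 = $113.86
Pre-tax total = $85.25 + $113.86 = $199.11
Taxable wages = $2846.52 − $199.11 = $2647.41
Federal tax withheld: $2647.41 × 0.145 = $383.87
Medicare: $2846.52 × 0.02 = $56.93
PFL insurance: $2846.52 × 0.002 = $5.69
SDI: $2846.52 × 0.01 = $28.47
AD&D insurance premium: $36.68
Total deductions = $85.25 + $113.86 + $383.87 + $56.93 + $5.69 + $28.47 + $36.68 = $710.75
Net pay = $2846.52 − $710.75 = $2135.77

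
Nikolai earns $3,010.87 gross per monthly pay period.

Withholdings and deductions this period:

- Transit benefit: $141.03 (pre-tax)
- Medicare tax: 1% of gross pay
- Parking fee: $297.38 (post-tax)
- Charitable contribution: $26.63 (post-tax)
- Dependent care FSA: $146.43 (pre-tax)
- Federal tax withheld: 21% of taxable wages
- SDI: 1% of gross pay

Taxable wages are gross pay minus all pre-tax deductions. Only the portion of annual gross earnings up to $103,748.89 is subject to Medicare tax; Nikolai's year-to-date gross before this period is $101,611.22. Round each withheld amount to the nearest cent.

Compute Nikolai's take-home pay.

Transit benefit: $141.03
Dependent care FSA: $146.43
Pre-tax total = $141.03 + $146.43 = $287.46
Taxable wages = $3,010.87 − $287.46 = $2,723.41
Federal tax withheld: $2,723.41 × 0.21 = $571.92
Medicare tax: only $103,748.89 − $101,611.22 = $2,137.67 of this check is subject → $2,137.67 × 0.01 = $21.38
SDI: $3,010.87 × 0.01 = $30.11
Parking fee: $297.38
Charitable contribution: $26.63
Total deductions = $141.03 + $146.43 + $571.92 + $21.38 + $30.11 + $297.38 + $26.63 = $1,234.88
Net pay = $3,010.87 − $1,234.88 = $1,775.99

$1,775.99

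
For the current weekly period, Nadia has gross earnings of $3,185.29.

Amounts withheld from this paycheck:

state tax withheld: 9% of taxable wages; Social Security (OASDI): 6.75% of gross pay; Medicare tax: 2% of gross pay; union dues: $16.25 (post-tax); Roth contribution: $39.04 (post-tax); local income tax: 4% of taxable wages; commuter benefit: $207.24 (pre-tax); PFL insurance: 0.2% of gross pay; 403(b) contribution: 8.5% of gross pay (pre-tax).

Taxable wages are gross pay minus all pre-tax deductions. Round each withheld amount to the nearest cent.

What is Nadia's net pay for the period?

$2,014.97

Commuter benefit: $207.24
403(b) contribution: $3,185.29 × 0.085 = $270.75
Pre-tax total = $207.24 + $270.75 = $477.99
Taxable wages = $3,185.29 − $477.99 = $2,707.30
State tax withheld: $2,707.30 × 0.09 = $243.66
Local income tax: $2,707.30 × 0.04 = $108.29
Medicare tax: $3,185.29 × 0.02 = $63.71
Social Security (OASDI): $3,185.29 × 0.0675 = $215.01
PFL insurance: $3,185.29 × 0.002 = $6.37
Roth contribution: $39.04
Union dues: $16.25
Total deductions = $207.24 + $270.75 + $243.66 + $108.29 + $63.71 + $215.01 + $6.37 + $39.04 + $16.25 = $1,170.32
Net pay = $3,185.29 − $1,170.32 = $2,014.97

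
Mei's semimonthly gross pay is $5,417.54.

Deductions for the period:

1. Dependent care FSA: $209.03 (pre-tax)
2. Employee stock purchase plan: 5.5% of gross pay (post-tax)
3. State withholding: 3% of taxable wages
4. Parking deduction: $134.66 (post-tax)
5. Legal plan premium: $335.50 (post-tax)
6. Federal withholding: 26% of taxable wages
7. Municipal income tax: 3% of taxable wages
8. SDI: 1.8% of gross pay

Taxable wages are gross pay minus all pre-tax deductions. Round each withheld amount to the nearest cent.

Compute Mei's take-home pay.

Dependent care FSA: $209.03
Taxable wages = $5,417.54 − $209.03 = $5,208.51
Federal withholding: $5,208.51 × 0.26 = $1,354.21
State withholding: $5,208.51 × 0.03 = $156.26
Municipal income tax: $5,208.51 × 0.03 = $156.26
SDI: $5,417.54 × 0.018 = $97.52
Employee stock purchase plan: $5,417.54 × 0.055 = $297.96
Parking deduction: $134.66
Legal plan premium: $335.50
Total deductions = $209.03 + $1,354.21 + $156.26 + $156.26 + $97.52 + $297.96 + $134.66 + $335.50 = $2,741.40
Net pay = $5,417.54 − $2,741.40 = $2,676.14

$2,676.14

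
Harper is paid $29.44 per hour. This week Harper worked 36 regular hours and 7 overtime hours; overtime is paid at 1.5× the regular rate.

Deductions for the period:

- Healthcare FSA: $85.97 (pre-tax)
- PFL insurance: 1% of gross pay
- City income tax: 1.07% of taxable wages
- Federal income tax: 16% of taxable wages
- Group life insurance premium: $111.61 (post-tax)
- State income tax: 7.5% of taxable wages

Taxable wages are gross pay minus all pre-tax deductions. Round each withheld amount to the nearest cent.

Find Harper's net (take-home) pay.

$842.46

Regular pay: 36 × $29.44 = $1059.84
Overtime pay: 7 × $29.44 × 1.5 = $309.12
Gross pay = $1059.84 + $309.12 = $1368.96
Healthcare FSA: $85.97
Taxable wages = $1368.96 − $85.97 = $1282.99
Federal income tax: $1282.99 × 0.16 = $205.28
City income tax: $1282.99 × 0.0107 = $13.73
State income tax: $1282.99 × 0.075 = $96.22
PFL insurance: $1368.96 × 0.01 = $13.69
Group life insurance premium: $111.61
Total deductions = $85.97 + $205.28 + $13.73 + $96.22 + $13.69 + $111.61 = $526.50
Net pay = $1368.96 − $526.50 = $842.46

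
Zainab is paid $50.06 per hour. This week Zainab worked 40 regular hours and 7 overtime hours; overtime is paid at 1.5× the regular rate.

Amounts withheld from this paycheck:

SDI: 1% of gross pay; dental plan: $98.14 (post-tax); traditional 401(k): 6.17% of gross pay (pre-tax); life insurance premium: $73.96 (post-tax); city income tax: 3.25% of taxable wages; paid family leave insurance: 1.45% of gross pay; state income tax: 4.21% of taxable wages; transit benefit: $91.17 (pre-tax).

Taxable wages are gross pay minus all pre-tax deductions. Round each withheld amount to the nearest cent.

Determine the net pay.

Regular pay: 40 × $50.06 = $2002.40
Overtime pay: 7 × $50.06 × 1.5 = $525.63
Gross pay = $2002.40 + $525.63 = $2528.03
Transit benefit: $91.17
Traditional 401(k): $2528.03 × 0.0617 = $155.98
Pre-tax total = $91.17 + $155.98 = $247.15
Taxable wages = $2528.03 − $247.15 = $2280.88
City income tax: $2280.88 × 0.0325 = $74.13
State income tax: $2280.88 × 0.0421 = $96.03
Paid family leave insurance: $2528.03 × 0.0145 = $36.66
SDI: $2528.03 × 0.01 = $25.28
Dental plan: $98.14
Life insurance premium: $73.96
Total deductions = $91.17 + $155.98 + $74.13 + $96.03 + $36.66 + $25.28 + $98.14 + $73.96 = $651.35
Net pay = $2528.03 − $651.35 = $1876.68

$1876.68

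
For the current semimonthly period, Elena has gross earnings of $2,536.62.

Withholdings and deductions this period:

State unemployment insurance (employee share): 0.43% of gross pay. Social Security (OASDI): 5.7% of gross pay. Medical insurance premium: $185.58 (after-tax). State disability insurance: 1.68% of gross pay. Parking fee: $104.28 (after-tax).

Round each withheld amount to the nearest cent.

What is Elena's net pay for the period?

State unemployment insurance (employee share): $2,536.62 × 0.0043 = $10.91
State disability insurance: $2,536.62 × 0.0168 = $42.62
Social Security (OASDI): $2,536.62 × 0.057 = $144.59
Parking fee: $104.28
Medical insurance premium: $185.58
Total deductions = $10.91 + $42.62 + $144.59 + $104.28 + $185.58 = $487.98
Net pay = $2,536.62 − $487.98 = $2,048.64

$2,048.64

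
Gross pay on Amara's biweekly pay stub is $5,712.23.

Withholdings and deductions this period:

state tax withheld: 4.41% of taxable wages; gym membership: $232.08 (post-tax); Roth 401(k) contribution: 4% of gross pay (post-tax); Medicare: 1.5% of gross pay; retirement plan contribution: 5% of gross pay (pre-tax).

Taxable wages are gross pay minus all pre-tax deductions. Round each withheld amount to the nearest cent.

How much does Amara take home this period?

Retirement plan contribution: $5,712.23 × 0.05 = $285.61
Taxable wages = $5,712.23 − $285.61 = $5,426.62
State tax withheld: $5,426.62 × 0.0441 = $239.31
Medicare: $5,712.23 × 0.015 = $85.68
Roth 401(k) contribution: $5,712.23 × 0.04 = $228.49
Gym membership: $232.08
Total deductions = $285.61 + $239.31 + $85.68 + $228.49 + $232.08 = $1,071.17
Net pay = $5,712.23 − $1,071.17 = $4,641.06

$4,641.06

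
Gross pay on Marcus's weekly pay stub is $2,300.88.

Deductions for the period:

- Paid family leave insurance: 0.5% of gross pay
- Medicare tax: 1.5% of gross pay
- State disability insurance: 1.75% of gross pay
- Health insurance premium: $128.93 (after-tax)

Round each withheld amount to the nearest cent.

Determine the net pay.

$2,085.67

State disability insurance: $2,300.88 × 0.0175 = $40.27
Paid family leave insurance: $2,300.88 × 0.005 = $11.50
Medicare tax: $2,300.88 × 0.015 = $34.51
Health insurance premium: $128.93
Total deductions = $40.27 + $11.50 + $34.51 + $128.93 = $215.21
Net pay = $2,300.88 − $215.21 = $2,085.67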